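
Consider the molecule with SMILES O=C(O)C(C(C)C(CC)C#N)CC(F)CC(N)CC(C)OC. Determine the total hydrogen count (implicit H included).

29

Walk through each heavy atom and fill implicit hydrogens from standard valence (C 4, N 3, O 2, S 2, halogen 1):
  atom 1: O, bond orders sum to 2 (valence 2) → 0 H
  atom 2: C, bond orders sum to 4 (valence 4) → 0 H
  atom 3: O, bond orders sum to 1 (valence 2) → 1 H
  atom 4: C, bond orders sum to 3 (valence 4) → 1 H
  atom 5: C, bond orders sum to 3 (valence 4) → 1 H
  atom 6: C, bond orders sum to 1 (valence 4) → 3 H
  atom 7: C, bond orders sum to 3 (valence 4) → 1 H
  atom 8: C, bond orders sum to 2 (valence 4) → 2 H
  atom 9: C, bond orders sum to 1 (valence 4) → 3 H
  atom 10: C, bond orders sum to 4 (valence 4) → 0 H
  atom 11: N, bond orders sum to 3 (valence 3) → 0 H
  atom 12: C, bond orders sum to 2 (valence 4) → 2 H
  atom 13: C, bond orders sum to 3 (valence 4) → 1 H
  atom 14: F (halogen, monovalent) → 0 H
  atom 15: C, bond orders sum to 2 (valence 4) → 2 H
  atom 16: C, bond orders sum to 3 (valence 4) → 1 H
  atom 17: N, bond orders sum to 1 (valence 3) → 2 H
  atom 18: C, bond orders sum to 2 (valence 4) → 2 H
  atom 19: C, bond orders sum to 3 (valence 4) → 1 H
  atom 20: C, bond orders sum to 1 (valence 4) → 3 H
  atom 21: O, bond orders sum to 2 (valence 2) → 0 H
  atom 22: C, bond orders sum to 1 (valence 4) → 3 H
Total hydrogens: 29.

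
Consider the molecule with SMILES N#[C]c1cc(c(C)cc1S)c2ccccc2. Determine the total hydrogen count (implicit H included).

Walk through each heavy atom and fill implicit hydrogens from standard valence (C 4, N 3, O 2, S 2, halogen 1); for lowercase aromatic atoms, an aromatic c carries 1 H when it has two neighbours and 0 H with three, and aromatic n carries 0 H:
  atom 1: N, bond orders sum to 3 (valence 3) → 0 H
  atom 2: C with explicit H count 0
  atom 3: aromatic c, 3 neighbours → 0 H
  atom 4: aromatic c, 2 neighbours → 1 H
  atom 5: aromatic c, 3 neighbours → 0 H
  atom 6: aromatic c, 3 neighbours → 0 H
  atom 7: C, bond orders sum to 1 (valence 4) → 3 H
  atom 8: aromatic c, 2 neighbours → 1 H
  atom 9: aromatic c, 3 neighbours → 0 H
  atom 10: S, bond orders sum to 1 (valence 2) → 1 H
  atom 11: aromatic c, 3 neighbours → 0 H
  atom 12: aromatic c, 2 neighbours → 1 H
  atom 13: aromatic c, 2 neighbours → 1 H
  atom 14: aromatic c, 2 neighbours → 1 H
  atom 15: aromatic c, 2 neighbours → 1 H
  atom 16: aromatic c, 2 neighbours → 1 H
Total hydrogens: 11.

11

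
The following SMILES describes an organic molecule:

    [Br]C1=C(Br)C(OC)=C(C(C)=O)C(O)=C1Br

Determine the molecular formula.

Walk through each heavy atom and fill implicit hydrogens from standard valence (C 4, N 3, O 2, S 2, halogen 1):
  atom 1: Br with explicit H count 0
  atom 2: C, bond orders sum to 4 (valence 4) → 0 H
  atom 3: C, bond orders sum to 4 (valence 4) → 0 H
  atom 4: Br (halogen, monovalent) → 0 H
  atom 5: C, bond orders sum to 4 (valence 4) → 0 H
  atom 6: O, bond orders sum to 2 (valence 2) → 0 H
  atom 7: C, bond orders sum to 1 (valence 4) → 3 H
  atom 8: C, bond orders sum to 4 (valence 4) → 0 H
  atom 9: C, bond orders sum to 4 (valence 4) → 0 H
  atom 10: C, bond orders sum to 1 (valence 4) → 3 H
  atom 11: O, bond orders sum to 2 (valence 2) → 0 H
  atom 12: C, bond orders sum to 4 (valence 4) → 0 H
  atom 13: O, bond orders sum to 1 (valence 2) → 1 H
  atom 14: C, bond orders sum to 4 (valence 4) → 0 H
  atom 15: Br (halogen, monovalent) → 0 H
Totals → C:9, H:7, Br:3, O:3.
In Hill order: C9H7Br3O3.

C9H7Br3O3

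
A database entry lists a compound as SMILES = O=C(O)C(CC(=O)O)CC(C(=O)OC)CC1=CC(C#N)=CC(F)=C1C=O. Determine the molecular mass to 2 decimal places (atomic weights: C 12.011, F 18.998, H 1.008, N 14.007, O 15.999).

First, the molecular formula is C17H16FNO7 (counting implicit H from valence).
  C: 17 × 12.011 = 204.187
  F: 1 × 18.998 = 18.998
  H: 16 × 1.008 = 16.128
  N: 1 × 14.007 = 14.007
  O: 7 × 15.999 = 111.993
Sum: 17×12.011 + 1×18.998 + 16×1.008 + 1×14.007 + 7×15.999 = 365.313 → 365.31 g/mol.

365.31 g/mol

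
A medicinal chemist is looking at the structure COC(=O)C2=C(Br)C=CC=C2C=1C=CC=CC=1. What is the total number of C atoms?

Count every carbon token in the SMILES (each C, including those in ring-closure positions and inside branches).
Carbon count: 14.

14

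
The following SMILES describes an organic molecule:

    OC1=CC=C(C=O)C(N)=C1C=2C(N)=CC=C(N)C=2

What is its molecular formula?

C13H13N3O2

Walk through each heavy atom and fill implicit hydrogens from standard valence (C 4, N 3, O 2, S 2, halogen 1):
  atom 1: O, bond orders sum to 1 (valence 2) → 1 H
  atom 2: C, bond orders sum to 4 (valence 4) → 0 H
  atom 3: C, bond orders sum to 3 (valence 4) → 1 H
  atom 4: C, bond orders sum to 3 (valence 4) → 1 H
  atom 5: C, bond orders sum to 4 (valence 4) → 0 H
  atom 6: C, bond orders sum to 3 (valence 4) → 1 H
  atom 7: O, bond orders sum to 2 (valence 2) → 0 H
  atom 8: C, bond orders sum to 4 (valence 4) → 0 H
  atom 9: N, bond orders sum to 1 (valence 3) → 2 H
  atom 10: C, bond orders sum to 4 (valence 4) → 0 H
  atom 11: C, bond orders sum to 4 (valence 4) → 0 H
  atom 12: C, bond orders sum to 4 (valence 4) → 0 H
  atom 13: N, bond orders sum to 1 (valence 3) → 2 H
  atom 14: C, bond orders sum to 3 (valence 4) → 1 H
  atom 15: C, bond orders sum to 3 (valence 4) → 1 H
  atom 16: C, bond orders sum to 4 (valence 4) → 0 H
  atom 17: N, bond orders sum to 1 (valence 3) → 2 H
  atom 18: C, bond orders sum to 3 (valence 4) → 1 H
Totals → C:13, H:13, N:3, O:2.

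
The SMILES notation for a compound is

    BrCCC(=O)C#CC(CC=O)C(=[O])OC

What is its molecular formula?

Walk through each heavy atom and fill implicit hydrogens from standard valence (C 4, N 3, O 2, S 2, halogen 1):
  atom 1: Br (halogen, monovalent) → 0 H
  atom 2: C, bond orders sum to 2 (valence 4) → 2 H
  atom 3: C, bond orders sum to 2 (valence 4) → 2 H
  atom 4: C, bond orders sum to 4 (valence 4) → 0 H
  atom 5: O, bond orders sum to 2 (valence 2) → 0 H
  atom 6: C, bond orders sum to 4 (valence 4) → 0 H
  atom 7: C, bond orders sum to 4 (valence 4) → 0 H
  atom 8: C, bond orders sum to 3 (valence 4) → 1 H
  atom 9: C, bond orders sum to 2 (valence 4) → 2 H
  atom 10: C, bond orders sum to 3 (valence 4) → 1 H
  atom 11: O, bond orders sum to 2 (valence 2) → 0 H
  atom 12: C, bond orders sum to 4 (valence 4) → 0 H
  atom 13: O with explicit H count 0
  atom 14: O, bond orders sum to 2 (valence 2) → 0 H
  atom 15: C, bond orders sum to 1 (valence 4) → 3 H
Totals → C:10, H:11, Br:1, O:4.

C10H11BrO4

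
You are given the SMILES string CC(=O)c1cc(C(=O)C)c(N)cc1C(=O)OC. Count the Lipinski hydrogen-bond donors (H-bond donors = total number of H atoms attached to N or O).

2

Donors: find every N or O and count the H atoms it carries.
  atom 3 (O): bond orders sum to 2 → 0 H
  atom 8 (O): bond orders sum to 2 → 0 H
  atom 11 (N): bond orders sum to 1 → 2 H
  atom 15 (O): bond orders sum to 2 → 0 H
  atom 16 (O): bond orders sum to 2 → 0 H
Lipinski HBD = 2.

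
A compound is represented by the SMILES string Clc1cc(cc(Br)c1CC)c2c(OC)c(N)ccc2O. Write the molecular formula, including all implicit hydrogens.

C15H15BrClNO2

Walk through each heavy atom and fill implicit hydrogens from standard valence (C 4, N 3, O 2, S 2, halogen 1); for lowercase aromatic atoms, an aromatic c carries 1 H when it has two neighbours and 0 H with three, and aromatic n carries 0 H:
  atom 1: Cl (halogen, monovalent) → 0 H
  atom 2: aromatic c, 3 neighbours → 0 H
  atom 3: aromatic c, 2 neighbours → 1 H
  atom 4: aromatic c, 3 neighbours → 0 H
  atom 5: aromatic c, 2 neighbours → 1 H
  atom 6: aromatic c, 3 neighbours → 0 H
  atom 7: Br (halogen, monovalent) → 0 H
  atom 8: aromatic c, 3 neighbours → 0 H
  atom 9: C, bond orders sum to 2 (valence 4) → 2 H
  atom 10: C, bond orders sum to 1 (valence 4) → 3 H
  atom 11: aromatic c, 3 neighbours → 0 H
  atom 12: aromatic c, 3 neighbours → 0 H
  atom 13: O, bond orders sum to 2 (valence 2) → 0 H
  atom 14: C, bond orders sum to 1 (valence 4) → 3 H
  atom 15: aromatic c, 3 neighbours → 0 H
  atom 16: N, bond orders sum to 1 (valence 3) → 2 H
  atom 17: aromatic c, 2 neighbours → 1 H
  atom 18: aromatic c, 2 neighbours → 1 H
  atom 19: aromatic c, 3 neighbours → 0 H
  atom 20: O, bond orders sum to 1 (valence 2) → 1 H
Totals → C:15, H:15, Br:1, Cl:1, N:1, O:2.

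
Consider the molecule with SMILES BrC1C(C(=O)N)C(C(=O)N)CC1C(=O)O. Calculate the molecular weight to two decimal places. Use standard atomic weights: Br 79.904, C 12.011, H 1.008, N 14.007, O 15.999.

279.09 g/mol

First, the molecular formula is C8H11BrN2O4 (counting implicit H from valence).
  Br: 1 × 79.904 = 79.904
  C: 8 × 12.011 = 96.088
  H: 11 × 1.008 = 11.088
  N: 2 × 14.007 = 28.014
  O: 4 × 15.999 = 63.996
Sum: 1×79.904 + 8×12.011 + 11×1.008 + 2×14.007 + 4×15.999 = 279.090 → 279.09 g/mol.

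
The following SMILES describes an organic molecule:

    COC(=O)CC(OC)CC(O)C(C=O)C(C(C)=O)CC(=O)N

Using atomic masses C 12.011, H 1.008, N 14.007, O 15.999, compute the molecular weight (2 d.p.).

First, the molecular formula is C14H23NO7 (counting implicit H from valence).
  C: 14 × 12.011 = 168.154
  H: 23 × 1.008 = 23.184
  N: 1 × 14.007 = 14.007
  O: 7 × 15.999 = 111.993
Sum: 14×12.011 + 23×1.008 + 1×14.007 + 7×15.999 = 317.338 → 317.34 g/mol.

317.34 g/mol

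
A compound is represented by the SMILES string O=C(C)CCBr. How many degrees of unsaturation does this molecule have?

1

Degree of unsaturation = (number of rings) + (number of π bonds).
Ring closures in the SMILES: 0.
π bonds: 1 double bond (each 1 DoU) → 1 DoU from unsaturation.
Total DoU = 0 + 1 = 1.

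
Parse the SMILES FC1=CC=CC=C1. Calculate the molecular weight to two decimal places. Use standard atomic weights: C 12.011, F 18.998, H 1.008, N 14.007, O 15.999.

96.10 g/mol

First, the molecular formula is C6H5F (counting implicit H from valence).
  C: 6 × 12.011 = 72.066
  F: 1 × 18.998 = 18.998
  H: 5 × 1.008 = 5.040
Sum: 6×12.011 + 1×18.998 + 5×1.008 = 96.104 → 96.10 g/mol.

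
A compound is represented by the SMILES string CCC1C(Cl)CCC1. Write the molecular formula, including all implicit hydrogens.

Walk through each heavy atom and fill implicit hydrogens from standard valence (C 4, N 3, O 2, S 2, halogen 1):
  atom 1: C, bond orders sum to 1 (valence 4) → 3 H
  atom 2: C, bond orders sum to 2 (valence 4) → 2 H
  atom 3: C, bond orders sum to 3 (valence 4) → 1 H
  atom 4: C, bond orders sum to 3 (valence 4) → 1 H
  atom 5: Cl (halogen, monovalent) → 0 H
  atom 6: C, bond orders sum to 2 (valence 4) → 2 H
  atom 7: C, bond orders sum to 2 (valence 4) → 2 H
  atom 8: C, bond orders sum to 2 (valence 4) → 2 H
Totals → C:7, H:13, Cl:1.
In Hill order: C7H13Cl.

C7H13Cl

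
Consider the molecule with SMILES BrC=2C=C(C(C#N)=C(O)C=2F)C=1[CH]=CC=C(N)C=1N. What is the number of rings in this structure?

2

In SMILES, each pair of matching ring-closure digits denotes one ring-closing bond; the number of such bonds equals the number of independent rings.
Ring-closure bonds here: 2.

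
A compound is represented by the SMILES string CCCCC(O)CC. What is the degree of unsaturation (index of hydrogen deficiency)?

Degree of unsaturation = (number of rings) + (number of π bonds).
Ring closures in the SMILES: 0.
π bonds: none → 0 DoU from unsaturation.
Total DoU = 0 + 0 = 0.

0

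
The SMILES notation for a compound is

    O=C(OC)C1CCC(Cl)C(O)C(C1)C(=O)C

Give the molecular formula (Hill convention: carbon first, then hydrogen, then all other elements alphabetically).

Walk through each heavy atom and fill implicit hydrogens from standard valence (C 4, N 3, O 2, S 2, halogen 1):
  atom 1: O, bond orders sum to 2 (valence 2) → 0 H
  atom 2: C, bond orders sum to 4 (valence 4) → 0 H
  atom 3: O, bond orders sum to 2 (valence 2) → 0 H
  atom 4: C, bond orders sum to 1 (valence 4) → 3 H
  atom 5: C, bond orders sum to 3 (valence 4) → 1 H
  atom 6: C, bond orders sum to 2 (valence 4) → 2 H
  atom 7: C, bond orders sum to 2 (valence 4) → 2 H
  atom 8: C, bond orders sum to 3 (valence 4) → 1 H
  atom 9: Cl (halogen, monovalent) → 0 H
  atom 10: C, bond orders sum to 3 (valence 4) → 1 H
  atom 11: O, bond orders sum to 1 (valence 2) → 1 H
  atom 12: C, bond orders sum to 3 (valence 4) → 1 H
  atom 13: C, bond orders sum to 2 (valence 4) → 2 H
  atom 14: C, bond orders sum to 4 (valence 4) → 0 H
  atom 15: O, bond orders sum to 2 (valence 2) → 0 H
  atom 16: C, bond orders sum to 1 (valence 4) → 3 H
Totals → C:11, H:17, Cl:1, O:4.

C11H17ClO4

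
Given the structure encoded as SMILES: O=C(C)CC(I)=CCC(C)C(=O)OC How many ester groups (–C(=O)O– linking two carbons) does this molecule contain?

1

The ester motif appears at heavy-atom position 11 in the SMILES.
Other groups present: 1 alkene, 1 ketone.
Ester count: 1.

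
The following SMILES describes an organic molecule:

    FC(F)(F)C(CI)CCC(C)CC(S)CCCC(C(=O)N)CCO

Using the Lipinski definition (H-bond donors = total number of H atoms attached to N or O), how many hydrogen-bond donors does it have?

Donors: find every N or O and count the H atoms it carries.
  atom 20 (O): bond orders sum to 2 → 0 H
  atom 21 (N): bond orders sum to 1 → 2 H
  atom 24 (O): bond orders sum to 1 → 1 H
Lipinski HBD = 3.

3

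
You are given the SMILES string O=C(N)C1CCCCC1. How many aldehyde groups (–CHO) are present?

0

Scan the SMILES for the aldehyde motif — none present.
Groups that are present: 1 amide.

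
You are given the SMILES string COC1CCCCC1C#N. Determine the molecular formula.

C8H13NO

Walk through each heavy atom and fill implicit hydrogens from standard valence (C 4, N 3, O 2, S 2, halogen 1):
  atom 1: C, bond orders sum to 1 (valence 4) → 3 H
  atom 2: O, bond orders sum to 2 (valence 2) → 0 H
  atom 3: C, bond orders sum to 3 (valence 4) → 1 H
  atom 4: C, bond orders sum to 2 (valence 4) → 2 H
  atom 5: C, bond orders sum to 2 (valence 4) → 2 H
  atom 6: C, bond orders sum to 2 (valence 4) → 2 H
  atom 7: C, bond orders sum to 2 (valence 4) → 2 H
  atom 8: C, bond orders sum to 3 (valence 4) → 1 H
  atom 9: C, bond orders sum to 4 (valence 4) → 0 H
  atom 10: N, bond orders sum to 3 (valence 3) → 0 H
Totals → C:8, H:13, N:1, O:1.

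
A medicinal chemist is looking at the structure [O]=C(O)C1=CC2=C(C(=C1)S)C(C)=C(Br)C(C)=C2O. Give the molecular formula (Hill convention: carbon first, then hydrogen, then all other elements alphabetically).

Walk through each heavy atom and fill implicit hydrogens from standard valence (C 4, N 3, O 2, S 2, halogen 1):
  atom 1: O with explicit H count 0
  atom 2: C, bond orders sum to 4 (valence 4) → 0 H
  atom 3: O, bond orders sum to 1 (valence 2) → 1 H
  atom 4: C, bond orders sum to 4 (valence 4) → 0 H
  atom 5: C, bond orders sum to 3 (valence 4) → 1 H
  atom 6: C, bond orders sum to 4 (valence 4) → 0 H
  atom 7: C, bond orders sum to 4 (valence 4) → 0 H
  atom 8: C, bond orders sum to 4 (valence 4) → 0 H
  atom 9: C, bond orders sum to 3 (valence 4) → 1 H
  atom 10: S, bond orders sum to 1 (valence 2) → 1 H
  atom 11: C, bond orders sum to 4 (valence 4) → 0 H
  atom 12: C, bond orders sum to 1 (valence 4) → 3 H
  atom 13: C, bond orders sum to 4 (valence 4) → 0 H
  atom 14: Br (halogen, monovalent) → 0 H
  atom 15: C, bond orders sum to 4 (valence 4) → 0 H
  atom 16: C, bond orders sum to 1 (valence 4) → 3 H
  atom 17: C, bond orders sum to 4 (valence 4) → 0 H
  atom 18: O, bond orders sum to 1 (valence 2) → 1 H
Totals → C:13, H:11, Br:1, O:3, S:1.

C13H11BrO3S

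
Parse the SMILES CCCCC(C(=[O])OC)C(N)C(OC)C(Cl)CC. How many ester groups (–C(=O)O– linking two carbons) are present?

The ester motif appears at heavy-atom position 6 in the SMILES.
Other groups present: 1 ether, 1 primary amine.
Ester count: 1.

1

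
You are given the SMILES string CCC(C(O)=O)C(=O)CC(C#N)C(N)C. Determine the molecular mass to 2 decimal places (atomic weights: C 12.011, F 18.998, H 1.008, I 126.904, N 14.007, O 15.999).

212.25 g/mol

First, the molecular formula is C10H16N2O3 (counting implicit H from valence).
  C: 10 × 12.011 = 120.110
  H: 16 × 1.008 = 16.128
  N: 2 × 14.007 = 28.014
  O: 3 × 15.999 = 47.997
Sum: 10×12.011 + 16×1.008 + 2×14.007 + 3×15.999 = 212.249 → 212.25 g/mol.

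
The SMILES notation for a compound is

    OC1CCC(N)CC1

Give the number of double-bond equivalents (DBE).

1

Degree of unsaturation = (number of rings) + (number of π bonds).
Ring closures in the SMILES: 1.
π bonds: none → 0 DoU from unsaturation.
Total DoU = 1 + 0 = 1.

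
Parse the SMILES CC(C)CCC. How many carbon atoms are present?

Count every carbon token in the SMILES (each C, including those in ring-closure positions and inside branches).
Carbon count: 6.

6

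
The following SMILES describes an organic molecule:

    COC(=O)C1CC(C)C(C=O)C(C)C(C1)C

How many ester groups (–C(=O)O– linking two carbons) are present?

The ester motif appears at heavy-atom position 3 in the SMILES.
Other groups present: 1 aldehyde.
Ester count: 1.

1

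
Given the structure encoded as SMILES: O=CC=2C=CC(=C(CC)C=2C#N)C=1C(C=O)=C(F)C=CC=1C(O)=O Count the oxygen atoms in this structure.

4

Scan the SMILES for O atoms (remember two-letter symbols like Cl and Br are single atoms).
Oxygen count: 4.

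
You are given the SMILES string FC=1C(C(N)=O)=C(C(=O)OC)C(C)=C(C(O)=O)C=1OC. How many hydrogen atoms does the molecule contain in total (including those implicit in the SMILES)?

Walk through each heavy atom and fill implicit hydrogens from standard valence (C 4, N 3, O 2, S 2, halogen 1):
  atom 1: F (halogen, monovalent) → 0 H
  atom 2: C, bond orders sum to 4 (valence 4) → 0 H
  atom 3: C, bond orders sum to 4 (valence 4) → 0 H
  atom 4: C, bond orders sum to 4 (valence 4) → 0 H
  atom 5: N, bond orders sum to 1 (valence 3) → 2 H
  atom 6: O, bond orders sum to 2 (valence 2) → 0 H
  atom 7: C, bond orders sum to 4 (valence 4) → 0 H
  atom 8: C, bond orders sum to 4 (valence 4) → 0 H
  atom 9: O, bond orders sum to 2 (valence 2) → 0 H
  atom 10: O, bond orders sum to 2 (valence 2) → 0 H
  atom 11: C, bond orders sum to 1 (valence 4) → 3 H
  atom 12: C, bond orders sum to 4 (valence 4) → 0 H
  atom 13: C, bond orders sum to 1 (valence 4) → 3 H
  atom 14: C, bond orders sum to 4 (valence 4) → 0 H
  atom 15: C, bond orders sum to 4 (valence 4) → 0 H
  atom 16: O, bond orders sum to 1 (valence 2) → 1 H
  atom 17: O, bond orders sum to 2 (valence 2) → 0 H
  atom 18: C, bond orders sum to 4 (valence 4) → 0 H
  atom 19: O, bond orders sum to 2 (valence 2) → 0 H
  atom 20: C, bond orders sum to 1 (valence 4) → 3 H
Total hydrogens: 12.

12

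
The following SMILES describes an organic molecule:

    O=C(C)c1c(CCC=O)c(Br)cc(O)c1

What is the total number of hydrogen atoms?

Walk through each heavy atom and fill implicit hydrogens from standard valence (C 4, N 3, O 2, S 2, halogen 1); for lowercase aromatic atoms, an aromatic c carries 1 H when it has two neighbours and 0 H with three, and aromatic n carries 0 H:
  atom 1: O, bond orders sum to 2 (valence 2) → 0 H
  atom 2: C, bond orders sum to 4 (valence 4) → 0 H
  atom 3: C, bond orders sum to 1 (valence 4) → 3 H
  atom 4: aromatic c, 3 neighbours → 0 H
  atom 5: aromatic c, 3 neighbours → 0 H
  atom 6: C, bond orders sum to 2 (valence 4) → 2 H
  atom 7: C, bond orders sum to 2 (valence 4) → 2 H
  atom 8: C, bond orders sum to 3 (valence 4) → 1 H
  atom 9: O, bond orders sum to 2 (valence 2) → 0 H
  atom 10: aromatic c, 3 neighbours → 0 H
  atom 11: Br (halogen, monovalent) → 0 H
  atom 12: aromatic c, 2 neighbours → 1 H
  atom 13: aromatic c, 3 neighbours → 0 H
  atom 14: O, bond orders sum to 1 (valence 2) → 1 H
  atom 15: aromatic c, 2 neighbours → 1 H
Total hydrogens: 11.

11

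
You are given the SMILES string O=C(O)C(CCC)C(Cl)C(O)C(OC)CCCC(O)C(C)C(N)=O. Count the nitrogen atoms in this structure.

1

Scan the SMILES for N atoms (remember two-letter symbols like Cl and Br are single atoms).
Nitrogen count: 1.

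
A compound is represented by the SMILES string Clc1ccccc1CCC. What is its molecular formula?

Walk through each heavy atom and fill implicit hydrogens from standard valence (C 4, N 3, O 2, S 2, halogen 1); for lowercase aromatic atoms, an aromatic c carries 1 H when it has two neighbours and 0 H with three, and aromatic n carries 0 H:
  atom 1: Cl (halogen, monovalent) → 0 H
  atom 2: aromatic c, 3 neighbours → 0 H
  atom 3: aromatic c, 2 neighbours → 1 H
  atom 4: aromatic c, 2 neighbours → 1 H
  atom 5: aromatic c, 2 neighbours → 1 H
  atom 6: aromatic c, 2 neighbours → 1 H
  atom 7: aromatic c, 3 neighbours → 0 H
  atom 8: C, bond orders sum to 2 (valence 4) → 2 H
  atom 9: C, bond orders sum to 2 (valence 4) → 2 H
  atom 10: C, bond orders sum to 1 (valence 4) → 3 H
Totals → C:9, H:11, Cl:1.

C9H11Cl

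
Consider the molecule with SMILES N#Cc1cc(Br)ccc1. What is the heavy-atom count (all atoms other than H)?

Every atom symbol written in the SMILES (organic subset) is one heavy atom; implicit H are not written.
Heavy atoms by element → Br:1, C:7, N:1.
Total: 9.

9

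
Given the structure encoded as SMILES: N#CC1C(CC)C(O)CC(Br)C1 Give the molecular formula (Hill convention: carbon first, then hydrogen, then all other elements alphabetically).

Walk through each heavy atom and fill implicit hydrogens from standard valence (C 4, N 3, O 2, S 2, halogen 1):
  atom 1: N, bond orders sum to 3 (valence 3) → 0 H
  atom 2: C, bond orders sum to 4 (valence 4) → 0 H
  atom 3: C, bond orders sum to 3 (valence 4) → 1 H
  atom 4: C, bond orders sum to 3 (valence 4) → 1 H
  atom 5: C, bond orders sum to 2 (valence 4) → 2 H
  atom 6: C, bond orders sum to 1 (valence 4) → 3 H
  atom 7: C, bond orders sum to 3 (valence 4) → 1 H
  atom 8: O, bond orders sum to 1 (valence 2) → 1 H
  atom 9: C, bond orders sum to 2 (valence 4) → 2 H
  atom 10: C, bond orders sum to 3 (valence 4) → 1 H
  atom 11: Br (halogen, monovalent) → 0 H
  atom 12: C, bond orders sum to 2 (valence 4) → 2 H
Totals → C:9, H:14, Br:1, N:1, O:1.
In Hill order: C9H14BrNO.

C9H14BrNO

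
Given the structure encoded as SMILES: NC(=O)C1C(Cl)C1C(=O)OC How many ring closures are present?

In SMILES, each pair of matching ring-closure digits denotes one ring-closing bond; the number of such bonds equals the number of independent rings.
Ring-closure bonds here: 1.

1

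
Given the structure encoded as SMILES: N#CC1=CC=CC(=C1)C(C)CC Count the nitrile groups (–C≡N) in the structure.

The nitrile motif appears at heavy-atom position 2 in the SMILES.
Nitrile count: 1.

1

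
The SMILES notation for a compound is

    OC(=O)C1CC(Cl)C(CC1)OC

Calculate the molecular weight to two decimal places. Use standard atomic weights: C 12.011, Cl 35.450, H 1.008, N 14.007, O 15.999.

First, the molecular formula is C8H13ClO3 (counting implicit H from valence).
  C: 8 × 12.011 = 96.088
  Cl: 1 × 35.450 = 35.450
  H: 13 × 1.008 = 13.104
  O: 3 × 15.999 = 47.997
Sum: 8×12.011 + 1×35.450 + 13×1.008 + 3×15.999 = 192.639 → 192.64 g/mol.

192.64 g/mol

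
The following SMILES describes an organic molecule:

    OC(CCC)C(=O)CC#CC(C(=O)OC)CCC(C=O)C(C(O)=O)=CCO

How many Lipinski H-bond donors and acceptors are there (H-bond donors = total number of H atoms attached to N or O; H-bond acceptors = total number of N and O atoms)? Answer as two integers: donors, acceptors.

Donors: find every N or O and count the H atoms it carries.
  atom 1 (O): bond orders sum to 1 → 1 H
  atom 7 (O): bond orders sum to 2 → 0 H
  atom 13 (O): bond orders sum to 2 → 0 H
  atom 14 (O): bond orders sum to 2 → 0 H
  atom 20 (O): bond orders sum to 2 → 0 H
  atom 23 (O): bond orders sum to 1 → 1 H
  atom 24 (O): bond orders sum to 2 → 0 H
  atom 27 (O): bond orders sum to 1 → 1 H
Lipinski HBD = 3.
Acceptors: N atoms = 0, O atoms = 8 → HBA = 8.

3, 8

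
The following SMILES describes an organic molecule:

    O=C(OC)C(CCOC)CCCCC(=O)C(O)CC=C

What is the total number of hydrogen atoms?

26

Walk through each heavy atom and fill implicit hydrogens from standard valence (C 4, N 3, O 2, S 2, halogen 1):
  atom 1: O, bond orders sum to 2 (valence 2) → 0 H
  atom 2: C, bond orders sum to 4 (valence 4) → 0 H
  atom 3: O, bond orders sum to 2 (valence 2) → 0 H
  atom 4: C, bond orders sum to 1 (valence 4) → 3 H
  atom 5: C, bond orders sum to 3 (valence 4) → 1 H
  atom 6: C, bond orders sum to 2 (valence 4) → 2 H
  atom 7: C, bond orders sum to 2 (valence 4) → 2 H
  atom 8: O, bond orders sum to 2 (valence 2) → 0 H
  atom 9: C, bond orders sum to 1 (valence 4) → 3 H
  atom 10: C, bond orders sum to 2 (valence 4) → 2 H
  atom 11: C, bond orders sum to 2 (valence 4) → 2 H
  atom 12: C, bond orders sum to 2 (valence 4) → 2 H
  atom 13: C, bond orders sum to 2 (valence 4) → 2 H
  atom 14: C, bond orders sum to 4 (valence 4) → 0 H
  atom 15: O, bond orders sum to 2 (valence 2) → 0 H
  atom 16: C, bond orders sum to 3 (valence 4) → 1 H
  atom 17: O, bond orders sum to 1 (valence 2) → 1 H
  atom 18: C, bond orders sum to 2 (valence 4) → 2 H
  atom 19: C, bond orders sum to 3 (valence 4) → 1 H
  atom 20: C, bond orders sum to 2 (valence 4) → 2 H
Total hydrogens: 26.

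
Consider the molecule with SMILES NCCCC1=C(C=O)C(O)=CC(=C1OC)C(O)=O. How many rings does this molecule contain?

1

In SMILES, each pair of matching ring-closure digits denotes one ring-closing bond; the number of such bonds equals the number of independent rings.
Ring-closure bonds here: 1.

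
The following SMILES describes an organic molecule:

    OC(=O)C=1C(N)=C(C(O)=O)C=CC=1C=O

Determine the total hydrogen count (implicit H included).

Walk through each heavy atom and fill implicit hydrogens from standard valence (C 4, N 3, O 2, S 2, halogen 1):
  atom 1: O, bond orders sum to 1 (valence 2) → 1 H
  atom 2: C, bond orders sum to 4 (valence 4) → 0 H
  atom 3: O, bond orders sum to 2 (valence 2) → 0 H
  atom 4: C, bond orders sum to 4 (valence 4) → 0 H
  atom 5: C, bond orders sum to 4 (valence 4) → 0 H
  atom 6: N, bond orders sum to 1 (valence 3) → 2 H
  atom 7: C, bond orders sum to 4 (valence 4) → 0 H
  atom 8: C, bond orders sum to 4 (valence 4) → 0 H
  atom 9: O, bond orders sum to 1 (valence 2) → 1 H
  atom 10: O, bond orders sum to 2 (valence 2) → 0 H
  atom 11: C, bond orders sum to 3 (valence 4) → 1 H
  atom 12: C, bond orders sum to 3 (valence 4) → 1 H
  atom 13: C, bond orders sum to 4 (valence 4) → 0 H
  atom 14: C, bond orders sum to 3 (valence 4) → 1 H
  atom 15: O, bond orders sum to 2 (valence 2) → 0 H
Total hydrogens: 7.

7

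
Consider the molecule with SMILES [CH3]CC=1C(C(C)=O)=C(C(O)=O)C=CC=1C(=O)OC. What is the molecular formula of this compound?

C13H14O5

Walk through each heavy atom and fill implicit hydrogens from standard valence (C 4, N 3, O 2, S 2, halogen 1):
  atom 1: C with explicit H count 3
  atom 2: C, bond orders sum to 2 (valence 4) → 2 H
  atom 3: C, bond orders sum to 4 (valence 4) → 0 H
  atom 4: C, bond orders sum to 4 (valence 4) → 0 H
  atom 5: C, bond orders sum to 4 (valence 4) → 0 H
  atom 6: C, bond orders sum to 1 (valence 4) → 3 H
  atom 7: O, bond orders sum to 2 (valence 2) → 0 H
  atom 8: C, bond orders sum to 4 (valence 4) → 0 H
  atom 9: C, bond orders sum to 4 (valence 4) → 0 H
  atom 10: O, bond orders sum to 1 (valence 2) → 1 H
  atom 11: O, bond orders sum to 2 (valence 2) → 0 H
  atom 12: C, bond orders sum to 3 (valence 4) → 1 H
  atom 13: C, bond orders sum to 3 (valence 4) → 1 H
  atom 14: C, bond orders sum to 4 (valence 4) → 0 H
  atom 15: C, bond orders sum to 4 (valence 4) → 0 H
  atom 16: O, bond orders sum to 2 (valence 2) → 0 H
  atom 17: O, bond orders sum to 2 (valence 2) → 0 H
  atom 18: C, bond orders sum to 1 (valence 4) → 3 H
Totals → C:13, H:14, O:5.
In Hill order: C13H14O5.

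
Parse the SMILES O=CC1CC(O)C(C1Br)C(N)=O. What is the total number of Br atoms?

Scan the SMILES for Br atoms (remember two-letter symbols like Cl and Br are single atoms).
Bromine count: 1.

1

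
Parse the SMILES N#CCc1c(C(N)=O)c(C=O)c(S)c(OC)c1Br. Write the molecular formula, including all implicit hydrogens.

C11H9BrN2O3S

Walk through each heavy atom and fill implicit hydrogens from standard valence (C 4, N 3, O 2, S 2, halogen 1); for lowercase aromatic atoms, an aromatic c carries 1 H when it has two neighbours and 0 H with three, and aromatic n carries 0 H:
  atom 1: N, bond orders sum to 3 (valence 3) → 0 H
  atom 2: C, bond orders sum to 4 (valence 4) → 0 H
  atom 3: C, bond orders sum to 2 (valence 4) → 2 H
  atom 4: aromatic c, 3 neighbours → 0 H
  atom 5: aromatic c, 3 neighbours → 0 H
  atom 6: C, bond orders sum to 4 (valence 4) → 0 H
  atom 7: N, bond orders sum to 1 (valence 3) → 2 H
  atom 8: O, bond orders sum to 2 (valence 2) → 0 H
  atom 9: aromatic c, 3 neighbours → 0 H
  atom 10: C, bond orders sum to 3 (valence 4) → 1 H
  atom 11: O, bond orders sum to 2 (valence 2) → 0 H
  atom 12: aromatic c, 3 neighbours → 0 H
  atom 13: S, bond orders sum to 1 (valence 2) → 1 H
  atom 14: aromatic c, 3 neighbours → 0 H
  atom 15: O, bond orders sum to 2 (valence 2) → 0 H
  atom 16: C, bond orders sum to 1 (valence 4) → 3 H
  atom 17: aromatic c, 3 neighbours → 0 H
  atom 18: Br (halogen, monovalent) → 0 H
Totals → C:11, H:9, Br:1, N:2, O:3, S:1.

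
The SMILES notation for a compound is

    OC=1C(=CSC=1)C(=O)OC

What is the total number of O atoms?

Scan the SMILES for O atoms (remember two-letter symbols like Cl and Br are single atoms).
Oxygen count: 3.

3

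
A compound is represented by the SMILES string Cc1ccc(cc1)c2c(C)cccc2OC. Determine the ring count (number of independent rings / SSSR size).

In SMILES, each pair of matching ring-closure digits denotes one ring-closing bond; the number of such bonds equals the number of independent rings.
Ring-closure bonds here: 2.

2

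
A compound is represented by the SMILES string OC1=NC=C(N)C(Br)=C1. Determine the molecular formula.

Walk through each heavy atom and fill implicit hydrogens from standard valence (C 4, N 3, O 2, S 2, halogen 1):
  atom 1: O, bond orders sum to 1 (valence 2) → 1 H
  atom 2: C, bond orders sum to 4 (valence 4) → 0 H
  atom 3: N, bond orders sum to 3 (valence 3) → 0 H
  atom 4: C, bond orders sum to 3 (valence 4) → 1 H
  atom 5: C, bond orders sum to 4 (valence 4) → 0 H
  atom 6: N, bond orders sum to 1 (valence 3) → 2 H
  atom 7: C, bond orders sum to 4 (valence 4) → 0 H
  atom 8: Br (halogen, monovalent) → 0 H
  atom 9: C, bond orders sum to 3 (valence 4) → 1 H
Totals → C:5, H:5, Br:1, N:2, O:1.
In Hill order: C5H5BrN2O.

C5H5BrN2O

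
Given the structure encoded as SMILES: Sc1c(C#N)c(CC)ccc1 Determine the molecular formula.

Walk through each heavy atom and fill implicit hydrogens from standard valence (C 4, N 3, O 2, S 2, halogen 1); for lowercase aromatic atoms, an aromatic c carries 1 H when it has two neighbours and 0 H with three, and aromatic n carries 0 H:
  atom 1: S, bond orders sum to 1 (valence 2) → 1 H
  atom 2: aromatic c, 3 neighbours → 0 H
  atom 3: aromatic c, 3 neighbours → 0 H
  atom 4: C, bond orders sum to 4 (valence 4) → 0 H
  atom 5: N, bond orders sum to 3 (valence 3) → 0 H
  atom 6: aromatic c, 3 neighbours → 0 H
  atom 7: C, bond orders sum to 2 (valence 4) → 2 H
  atom 8: C, bond orders sum to 1 (valence 4) → 3 H
  atom 9: aromatic c, 2 neighbours → 1 H
  atom 10: aromatic c, 2 neighbours → 1 H
  atom 11: aromatic c, 2 neighbours → 1 H
Totals → C:9, H:9, N:1, S:1.
In Hill order: C9H9NS.

C9H9NS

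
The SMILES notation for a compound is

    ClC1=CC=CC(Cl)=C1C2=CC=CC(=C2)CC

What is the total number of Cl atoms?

2

Scan the SMILES for Cl atoms (remember two-letter symbols like Cl and Br are single atoms).
Chlorine count: 2.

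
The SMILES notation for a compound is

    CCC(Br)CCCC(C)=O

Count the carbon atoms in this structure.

8

Count every carbon token in the SMILES (each C, including those in ring-closure positions and inside branches).
Carbon count: 8.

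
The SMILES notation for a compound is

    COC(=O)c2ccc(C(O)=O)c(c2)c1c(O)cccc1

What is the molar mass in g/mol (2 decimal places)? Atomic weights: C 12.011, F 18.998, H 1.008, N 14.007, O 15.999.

272.26 g/mol

First, the molecular formula is C15H12O5 (counting implicit H from valence).
  C: 15 × 12.011 = 180.165
  H: 12 × 1.008 = 12.096
  O: 5 × 15.999 = 79.995
Sum: 15×12.011 + 12×1.008 + 5×15.999 = 272.256 → 272.26 g/mol.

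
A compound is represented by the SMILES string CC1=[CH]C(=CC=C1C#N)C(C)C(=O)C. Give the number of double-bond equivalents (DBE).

7

Degree of unsaturation = (number of rings) + (number of π bonds).
Ring closures in the SMILES: 1.
π bonds: 4 double bonds (each 1 DoU), 1 triple bond (each 2 DoU) → 6 DoU from unsaturation.
Total DoU = 1 + 6 = 7.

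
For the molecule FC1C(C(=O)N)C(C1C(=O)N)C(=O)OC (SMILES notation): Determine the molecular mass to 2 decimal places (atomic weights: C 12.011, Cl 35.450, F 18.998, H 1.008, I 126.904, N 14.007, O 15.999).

First, the molecular formula is C8H11FN2O4 (counting implicit H from valence).
  C: 8 × 12.011 = 96.088
  F: 1 × 18.998 = 18.998
  H: 11 × 1.008 = 11.088
  N: 2 × 14.007 = 28.014
  O: 4 × 15.999 = 63.996
Sum: 8×12.011 + 1×18.998 + 11×1.008 + 2×14.007 + 4×15.999 = 218.184 → 218.18 g/mol.

218.18 g/mol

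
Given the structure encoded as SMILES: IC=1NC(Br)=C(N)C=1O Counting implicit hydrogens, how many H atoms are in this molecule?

4

Walk through each heavy atom and fill implicit hydrogens from standard valence (C 4, N 3, O 2, S 2, halogen 1):
  atom 1: I (halogen, monovalent) → 0 H
  atom 2: C, bond orders sum to 4 (valence 4) → 0 H
  atom 3: N, bond orders sum to 2 (valence 3) → 1 H
  atom 4: C, bond orders sum to 4 (valence 4) → 0 H
  atom 5: Br (halogen, monovalent) → 0 H
  atom 6: C, bond orders sum to 4 (valence 4) → 0 H
  atom 7: N, bond orders sum to 1 (valence 3) → 2 H
  atom 8: C, bond orders sum to 4 (valence 4) → 0 H
  atom 9: O, bond orders sum to 1 (valence 2) → 1 H
Total hydrogens: 4.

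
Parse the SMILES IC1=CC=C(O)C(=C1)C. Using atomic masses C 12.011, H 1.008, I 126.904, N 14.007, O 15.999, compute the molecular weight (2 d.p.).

234.04 g/mol

First, the molecular formula is C7H7IO (counting implicit H from valence).
  C: 7 × 12.011 = 84.077
  H: 7 × 1.008 = 7.056
  I: 1 × 126.904 = 126.904
  O: 1 × 15.999 = 15.999
Sum: 7×12.011 + 7×1.008 + 1×126.904 + 1×15.999 = 234.036 → 234.04 g/mol.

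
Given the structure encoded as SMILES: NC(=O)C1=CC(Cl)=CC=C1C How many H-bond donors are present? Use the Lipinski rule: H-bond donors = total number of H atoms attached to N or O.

Donors: find every N or O and count the H atoms it carries.
  atom 1 (N): bond orders sum to 1 → 2 H
  atom 3 (O): bond orders sum to 2 → 0 H
Lipinski HBD = 2.

2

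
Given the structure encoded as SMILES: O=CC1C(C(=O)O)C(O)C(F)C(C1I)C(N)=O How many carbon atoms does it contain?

Count every carbon token in the SMILES (each C, including those in ring-closure positions and inside branches).
Carbon count: 9.

9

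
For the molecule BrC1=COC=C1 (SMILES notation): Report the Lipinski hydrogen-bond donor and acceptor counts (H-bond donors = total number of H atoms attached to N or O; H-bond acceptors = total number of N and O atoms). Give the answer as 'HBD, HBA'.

0, 1

Donors: find every N or O and count the H atoms it carries.
  atom 4 (O): bond orders sum to 2 → 0 H
Lipinski HBD = 0.
Acceptors: N atoms = 0, O atoms = 1 → HBA = 1.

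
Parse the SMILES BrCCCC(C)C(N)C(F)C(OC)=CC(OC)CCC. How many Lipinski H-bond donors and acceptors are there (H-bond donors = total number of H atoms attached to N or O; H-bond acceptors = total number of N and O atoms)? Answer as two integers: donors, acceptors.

2, 3

Donors: find every N or O and count the H atoms it carries.
  atom 8 (N): bond orders sum to 1 → 2 H
  atom 12 (O): bond orders sum to 2 → 0 H
  atom 16 (O): bond orders sum to 2 → 0 H
Lipinski HBD = 2.
Acceptors: N atoms = 1, O atoms = 2 → HBA = 3.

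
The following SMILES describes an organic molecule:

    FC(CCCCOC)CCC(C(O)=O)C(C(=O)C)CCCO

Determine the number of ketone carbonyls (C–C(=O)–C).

The ketone motif appears at heavy-atom position 16 in the SMILES.
Other groups present: 1 carboxylic acid, 1 ether, 1 hydroxyl.
Ketone count: 1.

1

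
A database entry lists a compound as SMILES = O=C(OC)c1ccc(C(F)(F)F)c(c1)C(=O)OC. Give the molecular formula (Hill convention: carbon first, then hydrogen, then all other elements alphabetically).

Walk through each heavy atom and fill implicit hydrogens from standard valence (C 4, N 3, O 2, S 2, halogen 1); for lowercase aromatic atoms, an aromatic c carries 1 H when it has two neighbours and 0 H with three, and aromatic n carries 0 H:
  atom 1: O, bond orders sum to 2 (valence 2) → 0 H
  atom 2: C, bond orders sum to 4 (valence 4) → 0 H
  atom 3: O, bond orders sum to 2 (valence 2) → 0 H
  atom 4: C, bond orders sum to 1 (valence 4) → 3 H
  atom 5: aromatic c, 3 neighbours → 0 H
  atom 6: aromatic c, 2 neighbours → 1 H
  atom 7: aromatic c, 2 neighbours → 1 H
  atom 8: aromatic c, 3 neighbours → 0 H
  atom 9: C, bond orders sum to 4 (valence 4) → 0 H
  atom 10: F (halogen, monovalent) → 0 H
  atom 11: F (halogen, monovalent) → 0 H
  atom 12: F (halogen, monovalent) → 0 H
  atom 13: aromatic c, 3 neighbours → 0 H
  atom 14: aromatic c, 2 neighbours → 1 H
  atom 15: C, bond orders sum to 4 (valence 4) → 0 H
  atom 16: O, bond orders sum to 2 (valence 2) → 0 H
  atom 17: O, bond orders sum to 2 (valence 2) → 0 H
  atom 18: C, bond orders sum to 1 (valence 4) → 3 H
Totals → C:11, H:9, F:3, O:4.
In Hill order: C11H9F3O4.

C11H9F3O4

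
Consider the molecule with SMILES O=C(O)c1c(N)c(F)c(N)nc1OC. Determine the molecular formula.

Walk through each heavy atom and fill implicit hydrogens from standard valence (C 4, N 3, O 2, S 2, halogen 1); for lowercase aromatic atoms, an aromatic c carries 1 H when it has two neighbours and 0 H with three, and aromatic n carries 0 H:
  atom 1: O, bond orders sum to 2 (valence 2) → 0 H
  atom 2: C, bond orders sum to 4 (valence 4) → 0 H
  atom 3: O, bond orders sum to 1 (valence 2) → 1 H
  atom 4: aromatic c, 3 neighbours → 0 H
  atom 5: aromatic c, 3 neighbours → 0 H
  atom 6: N, bond orders sum to 1 (valence 3) → 2 H
  atom 7: aromatic c, 3 neighbours → 0 H
  atom 8: F (halogen, monovalent) → 0 H
  atom 9: aromatic c, 3 neighbours → 0 H
  atom 10: N, bond orders sum to 1 (valence 3) → 2 H
  atom 11: aromatic n, 2 neighbours → 0 H
  atom 12: aromatic c, 3 neighbours → 0 H
  atom 13: O, bond orders sum to 2 (valence 2) → 0 H
  atom 14: C, bond orders sum to 1 (valence 4) → 3 H
Totals → C:7, H:8, F:1, N:3, O:3.
In Hill order: C7H8FN3O3.

C7H8FN3O3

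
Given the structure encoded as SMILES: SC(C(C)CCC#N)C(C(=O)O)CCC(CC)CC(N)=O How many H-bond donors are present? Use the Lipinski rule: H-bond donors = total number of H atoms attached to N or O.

Donors: find every N or O and count the H atoms it carries.
  atom 8 (N): bond orders sum to 3 → 0 H
  atom 11 (O): bond orders sum to 2 → 0 H
  atom 12 (O): bond orders sum to 1 → 1 H
  atom 20 (N): bond orders sum to 1 → 2 H
  atom 21 (O): bond orders sum to 2 → 0 H
Lipinski HBD = 3.

3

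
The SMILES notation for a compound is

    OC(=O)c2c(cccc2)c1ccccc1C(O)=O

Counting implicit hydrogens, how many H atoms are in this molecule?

Walk through each heavy atom and fill implicit hydrogens from standard valence (C 4, N 3, O 2, S 2, halogen 1); for lowercase aromatic atoms, an aromatic c carries 1 H when it has two neighbours and 0 H with three, and aromatic n carries 0 H:
  atom 1: O, bond orders sum to 1 (valence 2) → 1 H
  atom 2: C, bond orders sum to 4 (valence 4) → 0 H
  atom 3: O, bond orders sum to 2 (valence 2) → 0 H
  atom 4: aromatic c, 3 neighbours → 0 H
  atom 5: aromatic c, 3 neighbours → 0 H
  atom 6: aromatic c, 2 neighbours → 1 H
  atom 7: aromatic c, 2 neighbours → 1 H
  atom 8: aromatic c, 2 neighbours → 1 H
  atom 9: aromatic c, 2 neighbours → 1 H
  atom 10: aromatic c, 3 neighbours → 0 H
  atom 11: aromatic c, 2 neighbours → 1 H
  atom 12: aromatic c, 2 neighbours → 1 H
  atom 13: aromatic c, 2 neighbours → 1 H
  atom 14: aromatic c, 2 neighbours → 1 H
  atom 15: aromatic c, 3 neighbours → 0 H
  atom 16: C, bond orders sum to 4 (valence 4) → 0 H
  atom 17: O, bond orders sum to 1 (valence 2) → 1 H
  atom 18: O, bond orders sum to 2 (valence 2) → 0 H
Total hydrogens: 10.

10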